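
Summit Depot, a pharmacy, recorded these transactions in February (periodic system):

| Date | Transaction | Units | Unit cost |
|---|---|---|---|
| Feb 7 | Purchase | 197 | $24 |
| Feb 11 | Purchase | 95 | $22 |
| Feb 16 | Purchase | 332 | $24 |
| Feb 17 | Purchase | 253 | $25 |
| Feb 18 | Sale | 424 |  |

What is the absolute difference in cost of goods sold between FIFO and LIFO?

FIFO COGS: 197 @ $24 + 95 @ $22 + 132 @ $24 = $9,986
LIFO COGS: 253 @ $25 + 171 @ $24 = $10,429
Difference = |$9,986 − $10,429| = $443

$443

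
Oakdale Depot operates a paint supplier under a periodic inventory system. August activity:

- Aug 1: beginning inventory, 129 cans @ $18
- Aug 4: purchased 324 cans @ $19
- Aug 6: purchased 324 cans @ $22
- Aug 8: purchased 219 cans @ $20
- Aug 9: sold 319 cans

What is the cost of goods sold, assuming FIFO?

COGS = $5,932

Aug 9, 319 sold [FIFO — oldest first]: 129 @ $18 + 190 @ $19 = $5,932
Ending inventory: 134 @ $19 + 324 @ $22 + 219 @ $20 = $14,054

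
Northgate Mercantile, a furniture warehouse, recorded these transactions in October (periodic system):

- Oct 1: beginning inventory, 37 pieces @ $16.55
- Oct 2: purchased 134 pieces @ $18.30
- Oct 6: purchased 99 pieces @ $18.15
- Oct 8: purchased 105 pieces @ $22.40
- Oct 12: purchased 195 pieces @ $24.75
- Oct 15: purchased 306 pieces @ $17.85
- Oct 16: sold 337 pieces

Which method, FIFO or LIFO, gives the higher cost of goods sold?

FIFO COGS: 37 @ $16.55 + 134 @ $18.30 + 99 @ $18.15 + 67 @ $22.40 = $6,362.20
LIFO COGS: 306 @ $17.85 + 31 @ $24.75 = $6,229.35

FIFO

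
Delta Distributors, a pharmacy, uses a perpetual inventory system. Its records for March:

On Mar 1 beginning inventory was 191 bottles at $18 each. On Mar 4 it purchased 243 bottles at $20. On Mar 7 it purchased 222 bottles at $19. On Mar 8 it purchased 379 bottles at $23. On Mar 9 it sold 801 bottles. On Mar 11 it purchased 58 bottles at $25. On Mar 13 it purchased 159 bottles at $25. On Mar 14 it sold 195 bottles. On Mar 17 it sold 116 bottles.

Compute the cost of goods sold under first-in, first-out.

Mar 9, 801 sold [FIFO — oldest first]: 191 @ $18 + 243 @ $20 + 222 @ $19 + 145 @ $23 = $15,851
Mar 14, 195 sold [FIFO — oldest first]: 195 @ $23 = $4,485
Mar 17, 116 sold [FIFO — oldest first]: 39 @ $23 + 58 @ $25 + 19 @ $25 = $2,822
Total COGS = $15,851 + $4,485 + $2,822 = $23,158
Ending inventory: 140 @ $25 = $3,500

COGS = $23,158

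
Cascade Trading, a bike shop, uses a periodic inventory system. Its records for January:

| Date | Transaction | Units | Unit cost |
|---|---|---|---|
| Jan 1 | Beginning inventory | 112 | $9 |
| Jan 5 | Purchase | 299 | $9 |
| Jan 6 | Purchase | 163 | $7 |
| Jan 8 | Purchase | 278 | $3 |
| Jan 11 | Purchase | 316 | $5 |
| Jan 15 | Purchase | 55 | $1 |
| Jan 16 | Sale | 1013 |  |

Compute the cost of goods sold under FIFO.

Jan 16, 1013 sold [FIFO — oldest first]: 112 @ $9 + 299 @ $9 + 163 @ $7 + 278 @ $3 + 161 @ $5 = $6,479
Ending inventory: 155 @ $5 + 55 @ $1 = $830
Check: goods available $7,309 = COGS $6,479 + ending $830

COGS = $6,479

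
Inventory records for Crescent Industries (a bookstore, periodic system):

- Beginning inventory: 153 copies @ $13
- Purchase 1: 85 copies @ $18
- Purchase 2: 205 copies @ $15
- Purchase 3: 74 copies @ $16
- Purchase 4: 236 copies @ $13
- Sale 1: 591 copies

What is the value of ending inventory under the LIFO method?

Sale 1 (591) [LIFO — newest first]: 236 @ $13 + 74 @ $16 + 205 @ $15 + 76 @ $18 = $8,695
Ending inventory: 153 @ $13 + 9 @ $18 = $2,151

Ending inventory = $2,151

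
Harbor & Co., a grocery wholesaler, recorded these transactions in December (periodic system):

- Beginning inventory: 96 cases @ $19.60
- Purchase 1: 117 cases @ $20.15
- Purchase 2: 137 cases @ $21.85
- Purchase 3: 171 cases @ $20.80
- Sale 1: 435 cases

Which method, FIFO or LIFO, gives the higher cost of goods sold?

FIFO COGS: 96 @ $19.60 + 117 @ $20.15 + 137 @ $21.85 + 85 @ $20.80 = $9,000.60
LIFO COGS: 171 @ $20.80 + 137 @ $21.85 + 117 @ $20.15 + 10 @ $19.60 = $9,103.80

LIFO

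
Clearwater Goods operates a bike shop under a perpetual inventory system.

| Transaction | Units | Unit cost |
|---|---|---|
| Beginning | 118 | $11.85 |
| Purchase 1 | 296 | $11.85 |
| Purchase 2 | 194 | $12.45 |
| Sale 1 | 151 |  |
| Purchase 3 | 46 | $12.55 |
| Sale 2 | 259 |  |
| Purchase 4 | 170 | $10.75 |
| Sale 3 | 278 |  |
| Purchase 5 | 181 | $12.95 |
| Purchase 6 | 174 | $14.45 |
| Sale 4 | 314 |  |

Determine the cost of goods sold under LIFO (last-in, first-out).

Sale 1 (151) [LIFO — newest first]: 151 @ $12.45 = $1,879.95
Sale 2 (259) [LIFO — newest first]: 46 @ $12.55 + 43 @ $12.45 + 170 @ $11.85 = $3,127.15
Sale 3 (278) [LIFO — newest first]: 170 @ $10.75 + 108 @ $11.85 = $3,107.30
Sale 4 (314) [LIFO — newest first]: 174 @ $14.45 + 140 @ $12.95 = $4,327.30
Total COGS = $1,879.95 + $3,127.15 + $3,107.30 + $4,327.30 = $12,441.70
Ending inventory: 118 @ $11.85 + 18 @ $11.85 + 41 @ $12.95 = $2,142.55

COGS = $12,441.70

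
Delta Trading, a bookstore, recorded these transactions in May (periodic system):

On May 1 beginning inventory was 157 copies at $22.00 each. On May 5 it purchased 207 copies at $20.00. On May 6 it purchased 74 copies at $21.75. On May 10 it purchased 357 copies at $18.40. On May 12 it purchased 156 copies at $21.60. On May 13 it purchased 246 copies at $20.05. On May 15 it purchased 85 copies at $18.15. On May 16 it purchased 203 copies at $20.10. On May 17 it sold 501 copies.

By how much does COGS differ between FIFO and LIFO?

FIFO COGS: 157 @ $22.00 + 207 @ $20.00 + 74 @ $21.75 + 63 @ $18.40 = $10,362.70
LIFO COGS: 203 @ $20.10 + 85 @ $18.15 + 213 @ $20.05 = $9,893.70
Difference = |$10,362.70 − $9,893.70| = $469.00

$469.00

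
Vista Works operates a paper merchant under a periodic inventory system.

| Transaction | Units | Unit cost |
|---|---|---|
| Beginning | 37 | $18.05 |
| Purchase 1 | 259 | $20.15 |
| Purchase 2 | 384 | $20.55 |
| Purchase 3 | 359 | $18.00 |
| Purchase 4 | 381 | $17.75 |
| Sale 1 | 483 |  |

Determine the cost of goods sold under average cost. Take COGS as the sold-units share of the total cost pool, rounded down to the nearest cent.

Sale 1, sell 483: 483/1420 × $27,002.65 → $9,184.70
Ending inventory (cost pool remaining) = $17,817.95

COGS = $9,184.70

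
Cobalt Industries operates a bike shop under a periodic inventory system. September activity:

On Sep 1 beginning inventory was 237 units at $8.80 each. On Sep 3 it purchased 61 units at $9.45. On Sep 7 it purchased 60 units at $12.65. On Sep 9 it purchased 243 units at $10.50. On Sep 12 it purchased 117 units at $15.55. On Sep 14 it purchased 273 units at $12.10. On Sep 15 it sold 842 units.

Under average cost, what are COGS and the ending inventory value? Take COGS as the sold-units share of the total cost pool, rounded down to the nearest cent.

COGS = $9,427.00; ending inventory = $1,668.20

Sep 15, sell 842: 842/991 × $11,095.20 → $9,427.00
Ending inventory (cost pool remaining) = $1,668.20
Check: goods available $11,095.20 = COGS $9,427.00 + ending $1,668.20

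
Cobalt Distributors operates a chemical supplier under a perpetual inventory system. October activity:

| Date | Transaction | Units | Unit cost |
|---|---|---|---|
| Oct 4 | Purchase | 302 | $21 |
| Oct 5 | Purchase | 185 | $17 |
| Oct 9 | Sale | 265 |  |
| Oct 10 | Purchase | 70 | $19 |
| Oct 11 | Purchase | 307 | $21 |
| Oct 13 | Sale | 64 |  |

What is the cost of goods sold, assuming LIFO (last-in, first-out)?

Oct 9, 265 sold [LIFO — newest first]: 185 @ $17 + 80 @ $21 = $4,825
Oct 13, 64 sold [LIFO — newest first]: 64 @ $21 = $1,344
Total COGS = $4,825 + $1,344 = $6,169
Ending inventory: 222 @ $21 + 70 @ $19 + 243 @ $21 = $11,095
Check: goods available $17,264 = COGS $6,169 + ending $11,095

COGS = $6,169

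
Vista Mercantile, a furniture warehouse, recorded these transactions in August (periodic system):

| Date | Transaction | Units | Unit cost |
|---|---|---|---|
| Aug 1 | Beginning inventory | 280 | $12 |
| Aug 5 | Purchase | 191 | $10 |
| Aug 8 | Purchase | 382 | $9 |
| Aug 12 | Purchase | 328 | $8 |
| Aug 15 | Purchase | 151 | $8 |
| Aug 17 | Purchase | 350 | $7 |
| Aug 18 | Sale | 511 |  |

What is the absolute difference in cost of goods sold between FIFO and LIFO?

FIFO COGS: 280 @ $12 + 191 @ $10 + 40 @ $9 = $5,630
LIFO COGS: 350 @ $7 + 151 @ $8 + 10 @ $8 = $3,738
Difference = |$5,630 − $3,738| = $1,892

$1,892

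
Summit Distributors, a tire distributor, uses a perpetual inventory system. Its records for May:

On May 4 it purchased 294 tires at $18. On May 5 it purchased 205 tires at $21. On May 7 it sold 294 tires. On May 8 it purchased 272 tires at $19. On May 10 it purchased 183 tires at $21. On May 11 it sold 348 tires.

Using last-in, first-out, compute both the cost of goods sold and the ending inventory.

May 7, 294 sold [LIFO — newest first]: 205 @ $21 + 89 @ $18 = $5,907
May 11, 348 sold [LIFO — newest first]: 183 @ $21 + 165 @ $19 = $6,978
Total COGS = $5,907 + $6,978 = $12,885
Ending inventory: 205 @ $18 + 107 @ $19 = $5,723
Check: goods available $18,608 = COGS $12,885 + ending $5,723

COGS = $12,885; ending inventory = $5,723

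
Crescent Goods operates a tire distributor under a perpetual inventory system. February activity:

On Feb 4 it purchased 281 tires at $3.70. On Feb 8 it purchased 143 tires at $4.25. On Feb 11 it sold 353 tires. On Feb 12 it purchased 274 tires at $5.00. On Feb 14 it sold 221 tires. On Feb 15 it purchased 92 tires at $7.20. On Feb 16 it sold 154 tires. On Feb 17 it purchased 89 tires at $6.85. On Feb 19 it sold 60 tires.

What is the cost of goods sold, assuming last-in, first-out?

COGS = $3,861.45

Feb 11, 353 sold [LIFO — newest first]: 143 @ $4.25 + 210 @ $3.70 = $1,384.75
Feb 14, 221 sold [LIFO — newest first]: 221 @ $5.00 = $1,105.00
Feb 16, 154 sold [LIFO — newest first]: 92 @ $7.20 + 53 @ $5.00 + 9 @ $3.70 = $960.70
Feb 19, 60 sold [LIFO — newest first]: 60 @ $6.85 = $411.00
Total COGS = $1,384.75 + $1,105.00 + $960.70 + $411.00 = $3,861.45
Ending inventory: 62 @ $3.70 + 29 @ $6.85 = $428.05
Check: goods available $4,289.50 = COGS $3,861.45 + ending $428.05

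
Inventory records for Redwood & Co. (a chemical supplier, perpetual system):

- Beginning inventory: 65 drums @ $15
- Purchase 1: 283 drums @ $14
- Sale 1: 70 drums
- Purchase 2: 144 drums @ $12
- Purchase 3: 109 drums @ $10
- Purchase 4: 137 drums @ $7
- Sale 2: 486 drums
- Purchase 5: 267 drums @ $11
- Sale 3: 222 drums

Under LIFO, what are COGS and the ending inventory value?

COGS = $8,543; ending inventory = $3,108

Sale 1 (70) [LIFO — newest first]: 70 @ $14 = $980
Sale 2 (486) [LIFO — newest first]: 137 @ $7 + 109 @ $10 + 144 @ $12 + 96 @ $14 = $5,121
Sale 3 (222) [LIFO — newest first]: 222 @ $11 = $2,442
Total COGS = $980 + $5,121 + $2,442 = $8,543
Ending inventory: 65 @ $15 + 117 @ $14 + 45 @ $11 = $3,108
Check: goods available $11,651 = COGS $8,543 + ending $3,108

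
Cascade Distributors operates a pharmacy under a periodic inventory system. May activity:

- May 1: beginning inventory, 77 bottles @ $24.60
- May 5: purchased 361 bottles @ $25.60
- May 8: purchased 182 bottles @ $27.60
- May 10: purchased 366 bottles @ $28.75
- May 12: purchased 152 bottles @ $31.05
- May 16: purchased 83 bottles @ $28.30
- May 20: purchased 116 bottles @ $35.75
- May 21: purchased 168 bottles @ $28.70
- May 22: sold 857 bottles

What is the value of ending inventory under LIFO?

May 22, 857 sold [LIFO — newest first]: 168 @ $28.70 + 116 @ $35.75 + 83 @ $28.30 + 152 @ $31.05 + 338 @ $28.75 = $25,754.60
Ending inventory: 77 @ $24.60 + 361 @ $25.60 + 182 @ $27.60 + 28 @ $28.75 = $16,964.00

Ending inventory = $16,964.00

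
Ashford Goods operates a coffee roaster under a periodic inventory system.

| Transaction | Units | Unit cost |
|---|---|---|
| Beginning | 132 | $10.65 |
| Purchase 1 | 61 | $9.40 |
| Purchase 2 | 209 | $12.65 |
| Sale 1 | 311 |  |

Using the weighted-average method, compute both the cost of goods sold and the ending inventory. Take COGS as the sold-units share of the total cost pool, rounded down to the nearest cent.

Sale 1, sell 311: 311/402 × $4,623.05 → $3,576.53
Ending inventory (cost pool remaining) = $1,046.52

COGS = $3,576.53; ending inventory = $1,046.52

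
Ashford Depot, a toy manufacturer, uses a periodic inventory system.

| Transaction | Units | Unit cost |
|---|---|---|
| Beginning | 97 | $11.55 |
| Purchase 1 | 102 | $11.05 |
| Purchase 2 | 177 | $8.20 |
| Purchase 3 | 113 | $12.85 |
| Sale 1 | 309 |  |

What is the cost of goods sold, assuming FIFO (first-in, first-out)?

COGS = $3,149.45

Sale 1 (309) [FIFO — oldest first]: 97 @ $11.55 + 102 @ $11.05 + 110 @ $8.20 = $3,149.45
Ending inventory: 67 @ $8.20 + 113 @ $12.85 = $2,001.45
Check: goods available $5,150.90 = COGS $3,149.45 + ending $2,001.45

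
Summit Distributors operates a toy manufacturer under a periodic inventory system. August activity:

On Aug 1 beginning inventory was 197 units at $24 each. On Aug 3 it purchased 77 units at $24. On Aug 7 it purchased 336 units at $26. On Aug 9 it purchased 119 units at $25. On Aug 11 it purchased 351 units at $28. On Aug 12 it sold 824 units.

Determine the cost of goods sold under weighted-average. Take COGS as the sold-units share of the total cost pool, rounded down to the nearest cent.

COGS = $21,450.70

Aug 12, sell 824: 824/1080 × $28,115.00 → $21,450.70
Ending inventory (cost pool remaining) = $6,664.30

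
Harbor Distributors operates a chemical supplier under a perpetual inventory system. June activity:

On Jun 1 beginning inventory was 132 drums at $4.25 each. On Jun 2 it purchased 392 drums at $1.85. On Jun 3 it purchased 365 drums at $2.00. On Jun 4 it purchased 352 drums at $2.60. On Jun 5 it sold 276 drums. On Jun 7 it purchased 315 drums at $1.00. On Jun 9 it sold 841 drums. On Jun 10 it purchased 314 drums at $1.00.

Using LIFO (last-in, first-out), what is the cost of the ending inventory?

Ending inventory = $1,442.95

Jun 5, 276 sold [LIFO — newest first]: 276 @ $2.60 = $717.60
Jun 9, 841 sold [LIFO — newest first]: 315 @ $1.00 + 76 @ $2.60 + 365 @ $2.00 + 85 @ $1.85 = $1,399.85
Total COGS = $717.60 + $1,399.85 = $2,117.45
Ending inventory: 132 @ $4.25 + 307 @ $1.85 + 314 @ $1.00 = $1,442.95
Check: goods available $3,560.40 = COGS $2,117.45 + ending $1,442.95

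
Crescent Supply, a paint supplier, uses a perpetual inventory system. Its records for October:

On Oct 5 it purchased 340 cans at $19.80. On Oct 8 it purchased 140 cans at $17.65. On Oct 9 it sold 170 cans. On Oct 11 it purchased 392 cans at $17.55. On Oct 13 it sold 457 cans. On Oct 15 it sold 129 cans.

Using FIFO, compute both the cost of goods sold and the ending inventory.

COGS = $14,046.80; ending inventory = $2,035.80

Oct 9, 170 sold [FIFO — oldest first]: 170 @ $19.80 = $3,366.00
Oct 13, 457 sold [FIFO — oldest first]: 170 @ $19.80 + 140 @ $17.65 + 147 @ $17.55 = $8,416.85
Oct 15, 129 sold [FIFO — oldest first]: 129 @ $17.55 = $2,263.95
Total COGS = $3,366.00 + $8,416.85 + $2,263.95 = $14,046.80
Ending inventory: 116 @ $17.55 = $2,035.80
Check: goods available $16,082.60 = COGS $14,046.80 + ending $2,035.80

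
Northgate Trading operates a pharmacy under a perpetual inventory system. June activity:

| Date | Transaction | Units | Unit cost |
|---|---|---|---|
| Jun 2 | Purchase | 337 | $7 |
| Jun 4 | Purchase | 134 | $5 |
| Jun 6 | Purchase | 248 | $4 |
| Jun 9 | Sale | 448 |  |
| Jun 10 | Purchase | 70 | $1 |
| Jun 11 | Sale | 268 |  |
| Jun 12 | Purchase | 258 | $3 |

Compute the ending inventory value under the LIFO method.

Jun 9, 448 sold [LIFO — newest first]: 248 @ $4 + 134 @ $5 + 66 @ $7 = $2,124
Jun 11, 268 sold [LIFO — newest first]: 70 @ $1 + 198 @ $7 = $1,456
Total COGS = $2,124 + $1,456 = $3,580
Ending inventory: 73 @ $7 + 258 @ $3 = $1,285

Ending inventory = $1,285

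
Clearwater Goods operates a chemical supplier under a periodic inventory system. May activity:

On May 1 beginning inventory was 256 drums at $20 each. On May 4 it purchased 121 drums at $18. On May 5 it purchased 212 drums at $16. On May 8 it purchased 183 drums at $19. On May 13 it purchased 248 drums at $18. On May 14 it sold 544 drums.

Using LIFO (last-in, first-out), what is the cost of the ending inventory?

May 14, 544 sold [LIFO — newest first]: 248 @ $18 + 183 @ $19 + 113 @ $16 = $9,749
Ending inventory: 256 @ $20 + 121 @ $18 + 99 @ $16 = $8,882
Check: goods available $18,631 = COGS $9,749 + ending $8,882

Ending inventory = $8,882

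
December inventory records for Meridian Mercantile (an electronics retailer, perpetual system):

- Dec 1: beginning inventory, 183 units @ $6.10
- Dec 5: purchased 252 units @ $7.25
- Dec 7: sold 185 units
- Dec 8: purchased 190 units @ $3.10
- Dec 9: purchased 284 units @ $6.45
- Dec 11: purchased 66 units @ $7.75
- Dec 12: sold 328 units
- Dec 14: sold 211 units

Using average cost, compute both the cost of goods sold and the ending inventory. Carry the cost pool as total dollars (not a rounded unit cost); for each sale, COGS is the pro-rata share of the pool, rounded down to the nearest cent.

COGS = $4,406.49; ending inventory = $1,469.11

After Dec 1: 183 on hand, pool $1,116.30 (≈ $6.1000 each)
After Dec 5: 435 on hand, pool $2,943.30 (≈ $6.7662 each)
Dec 7, sell 185: 185/435 × $2,943.30 → $1,251.74
After Dec 8: 440 on hand, pool $2,280.56 (≈ $5.1831 each)
After Dec 9: 724 on hand, pool $4,112.36 (≈ $5.6801 each)
After Dec 11: 790 on hand, pool $4,623.86 (≈ $5.8530 each)
Dec 12, sell 328: 328/790 × $4,623.86 → $1,919.77
Dec 14, sell 211: 211/462 × $2,704.09 → $1,234.98
Total COGS = $1,251.74 + $1,919.77 + $1,234.98 = $4,406.49
Ending inventory (cost pool remaining) = $1,469.11
Check: goods available $5,875.60 = COGS $4,406.49 + ending $1,469.11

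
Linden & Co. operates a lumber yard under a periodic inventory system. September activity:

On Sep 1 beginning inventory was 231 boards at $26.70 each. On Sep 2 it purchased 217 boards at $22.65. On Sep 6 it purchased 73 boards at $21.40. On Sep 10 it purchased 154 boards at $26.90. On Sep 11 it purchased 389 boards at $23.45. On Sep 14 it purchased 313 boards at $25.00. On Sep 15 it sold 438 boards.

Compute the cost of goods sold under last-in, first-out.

COGS = $10,756.25

Sep 15, 438 sold [LIFO — newest first]: 313 @ $25.00 + 125 @ $23.45 = $10,756.25
Ending inventory: 231 @ $26.70 + 217 @ $22.65 + 73 @ $21.40 + 154 @ $26.90 + 264 @ $23.45 = $22,978.35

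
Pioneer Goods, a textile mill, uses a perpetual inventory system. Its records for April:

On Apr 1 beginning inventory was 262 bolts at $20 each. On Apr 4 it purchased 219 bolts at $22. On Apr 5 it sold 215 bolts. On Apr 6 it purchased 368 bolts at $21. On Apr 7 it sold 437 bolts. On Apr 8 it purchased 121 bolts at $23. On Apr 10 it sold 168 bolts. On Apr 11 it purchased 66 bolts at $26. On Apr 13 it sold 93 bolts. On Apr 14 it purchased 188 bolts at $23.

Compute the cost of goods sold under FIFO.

Apr 5, 215 sold [FIFO — oldest first]: 215 @ $20 = $4,300
Apr 7, 437 sold [FIFO — oldest first]: 47 @ $20 + 219 @ $22 + 171 @ $21 = $9,349
Apr 10, 168 sold [FIFO — oldest first]: 168 @ $21 = $3,528
Apr 13, 93 sold [FIFO — oldest first]: 29 @ $21 + 64 @ $23 = $2,081
Total COGS = $4,300 + $9,349 + $3,528 + $2,081 = $19,258
Ending inventory: 57 @ $23 + 66 @ $26 + 188 @ $23 = $7,351

COGS = $19,258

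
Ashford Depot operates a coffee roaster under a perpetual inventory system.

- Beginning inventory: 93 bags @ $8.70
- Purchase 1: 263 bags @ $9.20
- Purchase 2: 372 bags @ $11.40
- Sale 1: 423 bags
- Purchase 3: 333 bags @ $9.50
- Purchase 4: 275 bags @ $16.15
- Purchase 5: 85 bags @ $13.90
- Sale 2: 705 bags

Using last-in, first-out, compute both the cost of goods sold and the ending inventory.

COGS = $13,606.65; ending inventory = $2,649.10

Sale 1 (423) [LIFO — newest first]: 372 @ $11.40 + 51 @ $9.20 = $4,710.00
Sale 2 (705) [LIFO — newest first]: 85 @ $13.90 + 275 @ $16.15 + 333 @ $9.50 + 12 @ $9.20 = $8,896.65
Total COGS = $4,710.00 + $8,896.65 = $13,606.65
Ending inventory: 93 @ $8.70 + 200 @ $9.20 = $2,649.10
Check: goods available $16,255.75 = COGS $13,606.65 + ending $2,649.10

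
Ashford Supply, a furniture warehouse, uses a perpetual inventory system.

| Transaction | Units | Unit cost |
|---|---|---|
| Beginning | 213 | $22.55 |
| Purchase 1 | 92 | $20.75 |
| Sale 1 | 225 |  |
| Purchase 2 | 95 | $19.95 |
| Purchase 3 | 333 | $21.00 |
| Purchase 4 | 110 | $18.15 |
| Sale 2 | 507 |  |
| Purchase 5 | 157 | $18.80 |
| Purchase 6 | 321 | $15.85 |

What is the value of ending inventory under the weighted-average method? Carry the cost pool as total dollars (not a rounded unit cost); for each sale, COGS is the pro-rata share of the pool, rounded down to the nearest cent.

Ending inventory = $10,310.70

After Beginning: 213 on hand, pool $4,803.15 (≈ $22.5500 each)
After Purchase 1: 305 on hand, pool $6,712.15 (≈ $22.0070 each)
Sale 1, sell 225: 225/305 × $6,712.15 → $4,951.58
After Purchase 2: 175 on hand, pool $3,655.82 (≈ $20.8904 each)
After Purchase 3: 508 on hand, pool $10,648.82 (≈ $20.9622 each)
After Purchase 4: 618 on hand, pool $12,645.32 (≈ $20.4617 each)
Sale 2, sell 507: 507/618 × $12,645.32 → $10,374.07
After Purchase 5: 268 on hand, pool $5,222.85 (≈ $19.4882 each)
After Purchase 6: 589 on hand, pool $10,310.70 (≈ $17.5054 each)
Total COGS = $4,951.58 + $10,374.07 = $15,325.65
Ending inventory (cost pool remaining) = $10,310.70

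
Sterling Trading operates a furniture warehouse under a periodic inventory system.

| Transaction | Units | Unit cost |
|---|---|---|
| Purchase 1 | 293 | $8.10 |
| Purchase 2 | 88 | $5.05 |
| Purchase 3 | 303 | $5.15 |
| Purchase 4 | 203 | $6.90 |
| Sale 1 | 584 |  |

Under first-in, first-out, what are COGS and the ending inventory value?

COGS = $3,863.15; ending inventory = $1,915.70

Sale 1 (584) [FIFO — oldest first]: 293 @ $8.10 + 88 @ $5.05 + 203 @ $5.15 = $3,863.15
Ending inventory: 100 @ $5.15 + 203 @ $6.90 = $1,915.70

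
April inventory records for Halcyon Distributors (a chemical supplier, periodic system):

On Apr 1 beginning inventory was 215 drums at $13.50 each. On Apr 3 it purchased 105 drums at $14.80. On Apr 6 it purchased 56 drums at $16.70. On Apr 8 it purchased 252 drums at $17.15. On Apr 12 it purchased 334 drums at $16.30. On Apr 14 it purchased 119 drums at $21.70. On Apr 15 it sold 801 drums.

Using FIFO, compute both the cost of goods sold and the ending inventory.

COGS = $12,533.40; ending inventory = $5,206.60

Apr 15, 801 sold [FIFO — oldest first]: 215 @ $13.50 + 105 @ $14.80 + 56 @ $16.70 + 252 @ $17.15 + 173 @ $16.30 = $12,533.40
Ending inventory: 161 @ $16.30 + 119 @ $21.70 = $5,206.60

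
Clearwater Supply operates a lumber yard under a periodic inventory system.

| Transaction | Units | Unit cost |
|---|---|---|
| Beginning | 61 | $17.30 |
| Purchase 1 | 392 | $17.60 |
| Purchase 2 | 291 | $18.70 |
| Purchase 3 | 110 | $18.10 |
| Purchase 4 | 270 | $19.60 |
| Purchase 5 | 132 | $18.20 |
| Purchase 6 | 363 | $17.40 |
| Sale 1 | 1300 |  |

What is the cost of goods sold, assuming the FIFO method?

Sale 1 (1300) [FIFO — oldest first]: 61 @ $17.30 + 392 @ $17.60 + 291 @ $18.70 + 110 @ $18.10 + 270 @ $19.60 + 132 @ $18.20 + 44 @ $17.40 = $23,847.20
Ending inventory: 319 @ $17.40 = $5,550.60

COGS = $23,847.20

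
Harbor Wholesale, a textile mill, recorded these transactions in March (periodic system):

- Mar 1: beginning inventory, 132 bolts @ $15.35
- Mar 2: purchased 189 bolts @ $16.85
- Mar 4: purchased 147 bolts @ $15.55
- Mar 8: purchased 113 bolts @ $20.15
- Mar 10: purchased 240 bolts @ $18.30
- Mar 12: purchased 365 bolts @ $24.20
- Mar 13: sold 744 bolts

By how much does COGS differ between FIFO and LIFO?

$3,149.70

FIFO COGS: 132 @ $15.35 + 189 @ $16.85 + 147 @ $15.55 + 113 @ $20.15 + 163 @ $18.30 = $12,756.55
LIFO COGS: 365 @ $24.20 + 240 @ $18.30 + 113 @ $20.15 + 26 @ $15.55 = $15,906.25
Difference = |$12,756.55 − $15,906.25| = $3,149.70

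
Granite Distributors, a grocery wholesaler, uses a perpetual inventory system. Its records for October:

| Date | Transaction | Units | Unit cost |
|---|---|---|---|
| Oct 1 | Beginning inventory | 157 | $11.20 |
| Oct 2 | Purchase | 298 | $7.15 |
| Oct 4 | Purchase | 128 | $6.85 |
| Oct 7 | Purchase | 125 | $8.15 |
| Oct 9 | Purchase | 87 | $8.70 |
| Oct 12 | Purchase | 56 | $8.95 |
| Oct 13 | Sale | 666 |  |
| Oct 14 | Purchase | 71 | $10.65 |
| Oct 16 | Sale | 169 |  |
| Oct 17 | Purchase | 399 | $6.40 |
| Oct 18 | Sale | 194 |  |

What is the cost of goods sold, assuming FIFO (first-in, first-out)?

COGS = $8,483.70

Oct 13, 666 sold [FIFO — oldest first]: 157 @ $11.20 + 298 @ $7.15 + 128 @ $6.85 + 83 @ $8.15 = $5,442.35
Oct 16, 169 sold [FIFO — oldest first]: 42 @ $8.15 + 87 @ $8.70 + 40 @ $8.95 = $1,457.20
Oct 18, 194 sold [FIFO — oldest first]: 16 @ $8.95 + 71 @ $10.65 + 107 @ $6.40 = $1,584.15
Total COGS = $5,442.35 + $1,457.20 + $1,584.15 = $8,483.70
Ending inventory: 292 @ $6.40 = $1,868.80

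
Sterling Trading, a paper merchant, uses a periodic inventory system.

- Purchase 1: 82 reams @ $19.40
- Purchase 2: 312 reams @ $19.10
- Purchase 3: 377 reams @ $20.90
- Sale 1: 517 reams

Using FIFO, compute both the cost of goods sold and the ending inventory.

Sale 1 (517) [FIFO — oldest first]: 82 @ $19.40 + 312 @ $19.10 + 123 @ $20.90 = $10,120.70
Ending inventory: 254 @ $20.90 = $5,308.60
Check: goods available $15,429.30 = COGS $10,120.70 + ending $5,308.60

COGS = $10,120.70; ending inventory = $5,308.60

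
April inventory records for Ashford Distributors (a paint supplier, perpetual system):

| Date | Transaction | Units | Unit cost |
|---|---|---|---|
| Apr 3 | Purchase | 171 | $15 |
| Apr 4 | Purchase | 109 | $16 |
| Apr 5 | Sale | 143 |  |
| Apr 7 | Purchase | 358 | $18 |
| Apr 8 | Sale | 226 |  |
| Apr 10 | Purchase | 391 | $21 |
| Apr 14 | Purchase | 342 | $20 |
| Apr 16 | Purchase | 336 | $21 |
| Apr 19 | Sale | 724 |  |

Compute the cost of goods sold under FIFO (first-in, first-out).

COGS = $20,244

Apr 5, 143 sold [FIFO — oldest first]: 143 @ $15 = $2,145
Apr 8, 226 sold [FIFO — oldest first]: 28 @ $15 + 109 @ $16 + 89 @ $18 = $3,766
Apr 19, 724 sold [FIFO — oldest first]: 269 @ $18 + 391 @ $21 + 64 @ $20 = $14,333
Total COGS = $2,145 + $3,766 + $14,333 = $20,244
Ending inventory: 278 @ $20 + 336 @ $21 = $12,616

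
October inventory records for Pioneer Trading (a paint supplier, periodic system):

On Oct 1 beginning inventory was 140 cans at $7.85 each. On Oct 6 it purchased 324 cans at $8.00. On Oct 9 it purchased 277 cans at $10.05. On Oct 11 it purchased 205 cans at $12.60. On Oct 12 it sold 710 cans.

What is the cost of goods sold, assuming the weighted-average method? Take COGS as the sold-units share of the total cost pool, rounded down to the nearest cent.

Oct 12, sell 710: 710/946 × $9,057.85 → $6,798.17
Ending inventory (cost pool remaining) = $2,259.68
Check: goods available $9,057.85 = COGS $6,798.17 + ending $2,259.68

COGS = $6,798.17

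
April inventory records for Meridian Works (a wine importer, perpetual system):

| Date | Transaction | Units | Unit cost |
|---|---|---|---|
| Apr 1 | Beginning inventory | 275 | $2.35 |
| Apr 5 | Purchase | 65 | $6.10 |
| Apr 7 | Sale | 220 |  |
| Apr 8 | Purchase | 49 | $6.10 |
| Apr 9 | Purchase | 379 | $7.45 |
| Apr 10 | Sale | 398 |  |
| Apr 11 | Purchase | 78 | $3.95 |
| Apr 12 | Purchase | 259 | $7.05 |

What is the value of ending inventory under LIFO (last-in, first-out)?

Ending inventory = $2,599.05

Apr 7, 220 sold [LIFO — newest first]: 65 @ $6.10 + 155 @ $2.35 = $760.75
Apr 10, 398 sold [LIFO — newest first]: 379 @ $7.45 + 19 @ $6.10 = $2,939.45
Total COGS = $760.75 + $2,939.45 = $3,700.20
Ending inventory: 120 @ $2.35 + 30 @ $6.10 + 78 @ $3.95 + 259 @ $7.05 = $2,599.05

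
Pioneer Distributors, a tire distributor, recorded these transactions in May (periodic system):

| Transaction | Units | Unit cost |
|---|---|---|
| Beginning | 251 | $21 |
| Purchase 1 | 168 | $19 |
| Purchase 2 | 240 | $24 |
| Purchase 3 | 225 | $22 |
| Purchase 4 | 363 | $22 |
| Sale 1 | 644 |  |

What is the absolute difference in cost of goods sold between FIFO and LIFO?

$417

FIFO COGS: 251 @ $21 + 168 @ $19 + 225 @ $24 = $13,863
LIFO COGS: 363 @ $22 + 225 @ $22 + 56 @ $24 = $14,280
Difference = |$13,863 − $14,280| = $417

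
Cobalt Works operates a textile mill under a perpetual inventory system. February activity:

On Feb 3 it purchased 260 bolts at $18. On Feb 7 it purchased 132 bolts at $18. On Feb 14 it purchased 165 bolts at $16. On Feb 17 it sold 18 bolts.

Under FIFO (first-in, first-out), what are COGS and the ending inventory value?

Feb 17, 18 sold [FIFO — oldest first]: 18 @ $18 = $324
Ending inventory: 242 @ $18 + 132 @ $18 + 165 @ $16 = $9,372

COGS = $324; ending inventory = $9,372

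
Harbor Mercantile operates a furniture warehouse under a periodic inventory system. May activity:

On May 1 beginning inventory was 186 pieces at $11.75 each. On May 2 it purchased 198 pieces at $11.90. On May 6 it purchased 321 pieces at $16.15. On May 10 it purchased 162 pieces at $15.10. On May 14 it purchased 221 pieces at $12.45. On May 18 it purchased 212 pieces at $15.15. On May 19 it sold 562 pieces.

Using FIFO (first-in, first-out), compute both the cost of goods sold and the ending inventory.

COGS = $7,416.40; ending inventory = $10,718.90

May 19, 562 sold [FIFO — oldest first]: 186 @ $11.75 + 198 @ $11.90 + 178 @ $16.15 = $7,416.40
Ending inventory: 143 @ $16.15 + 162 @ $15.10 + 221 @ $12.45 + 212 @ $15.15 = $10,718.90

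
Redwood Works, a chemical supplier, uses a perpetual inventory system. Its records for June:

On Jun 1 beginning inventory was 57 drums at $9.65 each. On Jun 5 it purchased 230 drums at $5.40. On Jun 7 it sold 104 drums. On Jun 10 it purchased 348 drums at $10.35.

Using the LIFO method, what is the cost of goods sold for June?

COGS = $561.60

Jun 7, 104 sold [LIFO — newest first]: 104 @ $5.40 = $561.60
Ending inventory: 57 @ $9.65 + 126 @ $5.40 + 348 @ $10.35 = $4,832.25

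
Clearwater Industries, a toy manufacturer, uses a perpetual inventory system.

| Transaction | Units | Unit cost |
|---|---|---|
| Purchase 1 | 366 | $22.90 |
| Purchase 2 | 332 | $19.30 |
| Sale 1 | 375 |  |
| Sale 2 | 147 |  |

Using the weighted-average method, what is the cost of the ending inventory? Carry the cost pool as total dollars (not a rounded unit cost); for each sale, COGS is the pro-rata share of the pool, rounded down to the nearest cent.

After Purchase 1: 366 on hand, pool $8,381.40 (≈ $22.9000 each)
After Purchase 2: 698 on hand, pool $14,789.00 (≈ $21.1877 each)
Sale 1, sell 375: 375/698 × $14,789.00 → $7,945.37
Sale 2, sell 147: 147/323 × $6,843.63 → $3,114.59
Total COGS = $7,945.37 + $3,114.59 = $11,059.96
Ending inventory (cost pool remaining) = $3,729.04
Check: goods available $14,789.00 = COGS $11,059.96 + ending $3,729.04

Ending inventory = $3,729.04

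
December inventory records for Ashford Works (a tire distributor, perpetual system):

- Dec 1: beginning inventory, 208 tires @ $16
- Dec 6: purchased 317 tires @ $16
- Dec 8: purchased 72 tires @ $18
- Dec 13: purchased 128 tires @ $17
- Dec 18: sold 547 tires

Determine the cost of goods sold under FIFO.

COGS = $8,796

Dec 18, 547 sold [FIFO — oldest first]: 208 @ $16 + 317 @ $16 + 22 @ $18 = $8,796
Ending inventory: 50 @ $18 + 128 @ $17 = $3,076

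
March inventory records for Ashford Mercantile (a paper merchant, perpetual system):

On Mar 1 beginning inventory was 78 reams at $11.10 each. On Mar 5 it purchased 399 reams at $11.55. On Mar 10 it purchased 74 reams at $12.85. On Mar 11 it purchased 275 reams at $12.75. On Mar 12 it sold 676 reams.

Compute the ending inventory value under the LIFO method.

Mar 12, 676 sold [LIFO — newest first]: 275 @ $12.75 + 74 @ $12.85 + 327 @ $11.55 = $8,234.00
Ending inventory: 78 @ $11.10 + 72 @ $11.55 = $1,697.40

Ending inventory = $1,697.40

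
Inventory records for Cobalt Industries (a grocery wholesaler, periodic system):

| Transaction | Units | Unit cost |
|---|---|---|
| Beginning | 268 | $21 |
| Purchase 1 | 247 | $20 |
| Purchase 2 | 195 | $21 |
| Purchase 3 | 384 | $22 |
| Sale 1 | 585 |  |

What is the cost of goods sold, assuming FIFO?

Sale 1 (585) [FIFO — oldest first]: 268 @ $21 + 247 @ $20 + 70 @ $21 = $12,038
Ending inventory: 125 @ $21 + 384 @ $22 = $11,073
Check: goods available $23,111 = COGS $12,038 + ending $11,073

COGS = $12,038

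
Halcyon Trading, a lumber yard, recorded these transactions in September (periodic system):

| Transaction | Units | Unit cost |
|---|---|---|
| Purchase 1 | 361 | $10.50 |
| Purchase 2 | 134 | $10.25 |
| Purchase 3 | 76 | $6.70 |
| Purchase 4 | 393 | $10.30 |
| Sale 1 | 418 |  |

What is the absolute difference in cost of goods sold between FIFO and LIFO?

FIFO COGS: 361 @ $10.50 + 57 @ $10.25 = $4,374.75
LIFO COGS: 393 @ $10.30 + 25 @ $6.70 = $4,215.40
Difference = |$4,374.75 − $4,215.40| = $159.35

$159.35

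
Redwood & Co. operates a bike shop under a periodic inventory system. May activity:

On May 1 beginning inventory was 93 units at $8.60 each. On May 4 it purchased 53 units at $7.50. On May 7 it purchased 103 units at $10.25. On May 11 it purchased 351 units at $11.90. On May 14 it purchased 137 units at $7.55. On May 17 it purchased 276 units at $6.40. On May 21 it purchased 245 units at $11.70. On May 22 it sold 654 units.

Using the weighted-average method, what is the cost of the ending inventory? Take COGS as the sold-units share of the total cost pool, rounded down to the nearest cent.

Ending inventory = $5,808.20

May 22, sell 654: 654/1258 × $12,097.20 → $6,289.00
Ending inventory (cost pool remaining) = $5,808.20
Check: goods available $12,097.20 = COGS $6,289.00 + ending $5,808.20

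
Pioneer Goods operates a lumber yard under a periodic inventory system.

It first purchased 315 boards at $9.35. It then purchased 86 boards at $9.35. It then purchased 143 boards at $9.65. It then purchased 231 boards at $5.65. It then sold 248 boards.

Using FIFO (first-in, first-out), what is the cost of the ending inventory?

Ending inventory = $4,115.65

Sale 1 (248) [FIFO — oldest first]: 248 @ $9.35 = $2,318.80
Ending inventory: 67 @ $9.35 + 86 @ $9.35 + 143 @ $9.65 + 231 @ $5.65 = $4,115.65
Check: goods available $6,434.45 = COGS $2,318.80 + ending $4,115.65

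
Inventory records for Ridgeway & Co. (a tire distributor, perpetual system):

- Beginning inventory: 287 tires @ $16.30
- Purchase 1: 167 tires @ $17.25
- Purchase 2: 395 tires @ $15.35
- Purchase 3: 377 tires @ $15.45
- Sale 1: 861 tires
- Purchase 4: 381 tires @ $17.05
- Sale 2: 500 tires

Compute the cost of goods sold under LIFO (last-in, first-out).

COGS = $21,933.00

Sale 1 (861) [LIFO — newest first]: 377 @ $15.45 + 395 @ $15.35 + 89 @ $17.25 = $13,423.15
Sale 2 (500) [LIFO — newest first]: 381 @ $17.05 + 78 @ $17.25 + 41 @ $16.30 = $8,509.85
Total COGS = $13,423.15 + $8,509.85 = $21,933.00
Ending inventory: 246 @ $16.30 = $4,009.80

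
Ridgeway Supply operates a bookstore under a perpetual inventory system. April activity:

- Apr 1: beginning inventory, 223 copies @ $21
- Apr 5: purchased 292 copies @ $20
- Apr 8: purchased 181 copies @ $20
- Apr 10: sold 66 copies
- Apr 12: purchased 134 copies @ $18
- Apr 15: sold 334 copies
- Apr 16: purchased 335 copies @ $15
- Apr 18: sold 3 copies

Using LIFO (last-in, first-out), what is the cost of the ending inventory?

Apr 10, 66 sold [LIFO — newest first]: 66 @ $20 = $1,320
Apr 15, 334 sold [LIFO — newest first]: 134 @ $18 + 115 @ $20 + 85 @ $20 = $6,412
Apr 18, 3 sold [LIFO — newest first]: 3 @ $15 = $45
Total COGS = $1,320 + $6,412 + $45 = $7,777
Ending inventory: 223 @ $21 + 207 @ $20 + 332 @ $15 = $13,803

Ending inventory = $13,803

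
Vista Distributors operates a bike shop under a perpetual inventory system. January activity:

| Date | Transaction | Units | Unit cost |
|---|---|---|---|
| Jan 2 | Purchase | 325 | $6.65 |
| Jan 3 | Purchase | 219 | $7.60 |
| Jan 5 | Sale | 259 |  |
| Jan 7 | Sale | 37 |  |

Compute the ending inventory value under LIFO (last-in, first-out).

Jan 5, 259 sold [LIFO — newest first]: 219 @ $7.60 + 40 @ $6.65 = $1,930.40
Jan 7, 37 sold [LIFO — newest first]: 37 @ $6.65 = $246.05
Total COGS = $1,930.40 + $246.05 = $2,176.45
Ending inventory: 248 @ $6.65 = $1,649.20

Ending inventory = $1,649.20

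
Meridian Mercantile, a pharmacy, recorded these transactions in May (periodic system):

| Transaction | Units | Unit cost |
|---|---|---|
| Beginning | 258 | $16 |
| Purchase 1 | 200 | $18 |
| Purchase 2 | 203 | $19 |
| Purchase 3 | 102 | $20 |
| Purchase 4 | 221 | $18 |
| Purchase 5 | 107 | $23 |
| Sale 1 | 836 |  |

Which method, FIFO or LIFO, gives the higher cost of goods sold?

LIFO

FIFO COGS: 258 @ $16 + 200 @ $18 + 203 @ $19 + 102 @ $20 + 73 @ $18 = $14,939
LIFO COGS: 107 @ $23 + 221 @ $18 + 102 @ $20 + 203 @ $19 + 200 @ $18 + 3 @ $16 = $15,984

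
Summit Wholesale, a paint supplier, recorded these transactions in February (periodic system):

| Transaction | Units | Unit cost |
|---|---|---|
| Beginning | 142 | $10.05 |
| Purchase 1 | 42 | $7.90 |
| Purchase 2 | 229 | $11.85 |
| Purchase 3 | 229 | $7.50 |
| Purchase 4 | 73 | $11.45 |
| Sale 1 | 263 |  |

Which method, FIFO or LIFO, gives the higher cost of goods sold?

FIFO

FIFO COGS: 142 @ $10.05 + 42 @ $7.90 + 79 @ $11.85 = $2,695.05
LIFO COGS: 73 @ $11.45 + 190 @ $7.50 = $2,260.85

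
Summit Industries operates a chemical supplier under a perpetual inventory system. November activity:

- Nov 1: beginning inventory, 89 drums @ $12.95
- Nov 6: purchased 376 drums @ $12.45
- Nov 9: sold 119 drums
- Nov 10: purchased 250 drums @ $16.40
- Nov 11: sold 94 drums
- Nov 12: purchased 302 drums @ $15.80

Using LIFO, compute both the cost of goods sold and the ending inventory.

COGS = $3,023.15; ending inventory = $11,682.20

Nov 9, 119 sold [LIFO — newest first]: 119 @ $12.45 = $1,481.55
Nov 11, 94 sold [LIFO — newest first]: 94 @ $16.40 = $1,541.60
Total COGS = $1,481.55 + $1,541.60 = $3,023.15
Ending inventory: 89 @ $12.95 + 257 @ $12.45 + 156 @ $16.40 + 302 @ $15.80 = $11,682.20
Check: goods available $14,705.35 = COGS $3,023.15 + ending $11,682.20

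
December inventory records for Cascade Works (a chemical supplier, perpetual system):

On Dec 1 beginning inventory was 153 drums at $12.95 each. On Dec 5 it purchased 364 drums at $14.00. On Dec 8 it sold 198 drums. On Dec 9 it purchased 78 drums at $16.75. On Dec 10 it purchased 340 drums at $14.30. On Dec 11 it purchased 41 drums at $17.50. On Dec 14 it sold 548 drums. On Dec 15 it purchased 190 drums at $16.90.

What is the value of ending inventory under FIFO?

Ending inventory = $6,631.20

Dec 8, 198 sold [FIFO — oldest first]: 153 @ $12.95 + 45 @ $14.00 = $2,611.35
Dec 14, 548 sold [FIFO — oldest first]: 319 @ $14.00 + 78 @ $16.75 + 151 @ $14.30 = $7,931.80
Total COGS = $2,611.35 + $7,931.80 = $10,543.15
Ending inventory: 189 @ $14.30 + 41 @ $17.50 + 190 @ $16.90 = $6,631.20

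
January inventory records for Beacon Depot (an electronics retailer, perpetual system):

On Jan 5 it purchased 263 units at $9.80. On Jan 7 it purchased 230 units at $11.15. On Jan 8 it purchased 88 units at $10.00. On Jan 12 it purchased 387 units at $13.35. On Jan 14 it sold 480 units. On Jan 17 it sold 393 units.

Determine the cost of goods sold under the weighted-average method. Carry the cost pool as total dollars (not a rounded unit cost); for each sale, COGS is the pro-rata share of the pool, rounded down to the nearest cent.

After Jan 5: 263 on hand, pool $2,577.40 (≈ $9.8000 each)
After Jan 7: 493 on hand, pool $5,141.90 (≈ $10.4298 each)
After Jan 8: 581 on hand, pool $6,021.90 (≈ $10.3647 each)
After Jan 12: 968 on hand, pool $11,188.35 (≈ $11.5582 each)
Jan 14, sell 480: 480/968 × $11,188.35 → $5,547.94
Jan 17, sell 393: 393/488 × $5,640.41 → $4,542.37
Total COGS = $5,547.94 + $4,542.37 = $10,090.31
Ending inventory (cost pool remaining) = $1,098.04
Check: goods available $11,188.35 = COGS $10,090.31 + ending $1,098.04

COGS = $10,090.31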